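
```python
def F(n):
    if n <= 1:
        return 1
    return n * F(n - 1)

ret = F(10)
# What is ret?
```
Call trace:
F(n=10)
  F(n=9)
    F(n=8)
      F(n=7)
        F(n=6)
          F(n=5)
            F(n=4)
              F(n=3)
                F(n=2)
                  F(n=1)
                  -> return 1
                -> return 2
              -> return 6
            -> return 24
          -> return 120
        -> return 720
      -> return 5040
    -> return 40320
  -> return 362880
-> return 3628800

Final answer: 3628800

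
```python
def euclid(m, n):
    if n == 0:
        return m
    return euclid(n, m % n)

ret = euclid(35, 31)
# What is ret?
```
Call trace:
euclid(m=35, n=31)
  euclid(m=31, n=4)
    euclid(m=4, n=3)
      euclid(m=3, n=1)
        euclid(m=1, n=0)
        -> return 1
      -> return 1
    -> return 1
  -> return 1
-> return 1

Final answer: 1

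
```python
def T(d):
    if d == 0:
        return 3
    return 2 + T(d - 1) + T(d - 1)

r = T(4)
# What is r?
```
Call trace (a repeated sub-call is expanded the first time; later identical calls just restate its return value):
T(d=4)
  T(d=3)
    T(d=2)
      T(d=1)
        T(d=0)
        -> return 3
        T(d=0)
        -> return 3
      -> return 8
      T(d=1) -> return 8  (same call as traced above)
    -> return 18
    T(d=2) -> return 18  (same call as traced above)
  -> return 38
  T(d=3) -> return 38  (same call as traced above)
-> return 78

Final answer: 78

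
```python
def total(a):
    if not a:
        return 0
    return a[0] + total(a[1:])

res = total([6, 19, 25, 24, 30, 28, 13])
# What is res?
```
Call trace:
total(a=[6, 19, 25, 24, 30, 28, 13])
  total(a=[19, 25, 24, 30, 28, 13])
    total(a=[25, 24, 30, 28, 13])
      total(a=[24, 30, 28, 13])
        total(a=[30, 28, 13])
          total(a=[28, 13])
            total(a=[13])
              total(a=[])
              -> return 0
            -> return 13
          -> return 41
        -> return 71
      -> return 95
    -> return 120
  -> return 139
-> return 145

Final answer: 145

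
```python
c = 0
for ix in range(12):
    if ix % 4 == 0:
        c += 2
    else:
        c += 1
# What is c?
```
Trace:
  c=0
  c=2, ix=0
  c=3, ix=1
  c=4, ix=2
  c=5, ix=3
  c=7, ix=4
  c=8, ix=5
  c=9, ix=6
  c=10, ix=7
  c=12, ix=8
  c=13, ix=9
  c=14, ix=10
  c=15, ix=11

Final answer: 15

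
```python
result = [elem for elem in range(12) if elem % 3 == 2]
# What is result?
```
Trace:
  elem=0
  elem=1
  elem=2
  elem=3
  elem=4
  elem=5
  elem=6
  elem=7
  elem=8
  elem=9
  elem=10
  elem=11
  result=[2, 5, 8, 11]

Final answer: [2, 5, 8, 11]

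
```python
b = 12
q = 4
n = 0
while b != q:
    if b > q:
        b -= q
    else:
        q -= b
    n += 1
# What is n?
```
Trace:
  b=12
  b=12, q=4
  b=12, q=4, n=0
  b=8, q=4, n=1
  b=4, q=4, n=2

Final answer: 2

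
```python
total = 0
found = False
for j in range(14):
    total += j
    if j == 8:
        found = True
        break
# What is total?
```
Trace:
  total=0
  total=0, found=False
  total=0, found=False, j=0
  total=1, found=False, j=1
  total=3, found=False, j=2
  total=6, found=False, j=3
  total=10, found=False, j=4
  total=15, found=False, j=5
  total=21, found=False, j=6
  total=28, found=False, j=7
  total=36, found=True, j=8

Final answer: 36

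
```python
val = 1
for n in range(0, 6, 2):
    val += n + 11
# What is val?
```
Trace:
  val=1
  val=12, n=0
  val=25, n=2
  val=40, n=4

Final answer: 40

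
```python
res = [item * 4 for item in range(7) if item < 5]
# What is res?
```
Trace:
  item=0
  item=1
  item=2
  item=3
  item=4
  item=5
  item=6
  res=[0, 4, 8, 12, 16]

Final answer: [0, 4, 8, 12, 16]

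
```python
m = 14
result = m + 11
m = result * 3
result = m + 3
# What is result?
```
Trace:
  m=14
  m=14, result=25
  m=75, result=25
  m=75, result=78

Final answer: 78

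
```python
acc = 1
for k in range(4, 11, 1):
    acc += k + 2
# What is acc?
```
Trace:
  acc=1
  acc=7, k=4
  acc=14, k=5
  acc=22, k=6
  acc=31, k=7
  acc=41, k=8
  acc=52, k=9
  acc=64, k=10

Final answer: 64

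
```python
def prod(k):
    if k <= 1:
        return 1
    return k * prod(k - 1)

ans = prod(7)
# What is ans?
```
Call trace:
prod(k=7)
  prod(k=6)
    prod(k=5)
      prod(k=4)
        prod(k=3)
          prod(k=2)
            prod(k=1)
            -> return 1
          -> return 2
        -> return 6
      -> return 24
    -> return 120
  -> return 720
-> return 5040

Final answer: 5040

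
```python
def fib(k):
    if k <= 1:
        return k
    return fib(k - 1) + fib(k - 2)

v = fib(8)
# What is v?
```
Call trace (a repeated sub-call is expanded the first time; later identical calls just restate its return value):
fib(k=8)
  fib(k=7)
    fib(k=6)
      fib(k=5)
        fib(k=4)
          fib(k=3)
            fib(k=2)
              fib(k=1)
              -> return 1
              fib(k=0)
              -> return 0
            -> return 1
            fib(k=1)
            -> return 1
          -> return 2
          fib(k=2) -> return 1  (same call as traced above)
        -> return 3
        fib(k=3) -> return 2  (same call as traced above)
      -> return 5
      fib(k=4) -> return 3  (same call as traced above)
    -> return 8
    fib(k=5) -> return 5  (same call as traced above)
  -> return 13
  fib(k=6) -> return 8  (same call as traced above)
-> return 21

Final answer: 21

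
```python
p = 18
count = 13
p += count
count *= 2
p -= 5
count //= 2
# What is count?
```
Trace:
  p=18
  p=18, count=13
  p=31, count=13
  p=31, count=26
  p=26, count=26
  p=26, count=13

Final answer: 13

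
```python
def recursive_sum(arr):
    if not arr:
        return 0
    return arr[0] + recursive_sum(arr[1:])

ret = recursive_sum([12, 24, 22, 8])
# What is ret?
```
Call trace:
recursive_sum(arr=[12, 24, 22, 8])
  recursive_sum(arr=[24, 22, 8])
    recursive_sum(arr=[22, 8])
      recursive_sum(arr=[8])
        recursive_sum(arr=[])
        -> return 0
      -> return 8
    -> return 30
  -> return 54
-> return 66

Final answer: 66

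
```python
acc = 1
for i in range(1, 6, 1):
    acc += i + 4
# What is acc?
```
Trace:
  acc=1
  acc=6, i=1
  acc=12, i=2
  acc=19, i=3
  acc=27, i=4
  acc=36, i=5

Final answer: 36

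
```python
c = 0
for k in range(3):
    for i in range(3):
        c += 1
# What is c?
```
Trace:
  c=0
  c=1, k=0, i=0
  c=2, k=0, i=1
  c=3, k=0, i=2
  c=4, k=1, i=0
  c=5, k=1, i=1
  c=6, k=1, i=2
  c=7, k=2, i=0
  c=8, k=2, i=1
  c=9, k=2, i=2

Final answer: 9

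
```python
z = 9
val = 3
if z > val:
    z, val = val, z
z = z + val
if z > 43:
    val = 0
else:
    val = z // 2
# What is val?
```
Trace:
  z=9
  z=9, val=3
  z=3, val=9
  z=12, val=9
  z=12, val=6

Final answer: 6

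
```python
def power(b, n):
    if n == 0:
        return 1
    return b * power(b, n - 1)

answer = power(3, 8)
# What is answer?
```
Call trace:
power(b=3, n=8)
  power(b=3, n=7)
    power(b=3, n=6)
      power(b=3, n=5)
        power(b=3, n=4)
          power(b=3, n=3)
            power(b=3, n=2)
              power(b=3, n=1)
                power(b=3, n=0)
                -> return 1
              -> return 3
            -> return 9
          -> return 27
        -> return 81
      -> return 243
    -> return 729
  -> return 2187
-> return 6561

Final answer: 6561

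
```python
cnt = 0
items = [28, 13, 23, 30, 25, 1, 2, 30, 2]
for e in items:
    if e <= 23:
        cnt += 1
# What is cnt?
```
Trace:
  cnt=0
  cnt=0, e=28
  cnt=1, e=13
  cnt=2, e=23
  cnt=2, e=30
  cnt=2, e=25
  cnt=3, e=1
  cnt=4, e=2
  cnt=4, e=30
  cnt=5, e=2

Final answer: 5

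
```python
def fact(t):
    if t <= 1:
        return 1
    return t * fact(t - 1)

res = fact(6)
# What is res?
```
Call trace:
fact(t=6)
  fact(t=5)
    fact(t=4)
      fact(t=3)
        fact(t=2)
          fact(t=1)
          -> return 1
        -> return 2
      -> return 6
    -> return 24
  -> return 120
-> return 720

Final answer: 720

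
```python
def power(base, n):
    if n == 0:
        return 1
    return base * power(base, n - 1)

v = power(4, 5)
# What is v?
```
Call trace:
power(base=4, n=5)
  power(base=4, n=4)
    power(base=4, n=3)
      power(base=4, n=2)
        power(base=4, n=1)
          power(base=4, n=0)
          -> return 1
        -> return 4
      -> return 16
    -> return 64
  -> return 256
-> return 1024

Final answer: 1024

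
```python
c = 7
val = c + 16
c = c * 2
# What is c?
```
Trace:
  c=7
  c=7, val=23
  c=14, val=23

Final answer: 14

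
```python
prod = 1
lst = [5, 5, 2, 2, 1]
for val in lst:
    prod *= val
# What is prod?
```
Trace:
  prod=1
  prod=5, val=5
  prod=25, val=5
  prod=50, val=2
  prod=100, val=2
  prod=100, val=1

Final answer: 100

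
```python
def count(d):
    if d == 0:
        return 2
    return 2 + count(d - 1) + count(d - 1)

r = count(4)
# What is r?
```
Call trace (a repeated sub-call is expanded the first time; later identical calls just restate its return value):
count(d=4)
  count(d=3)
    count(d=2)
      count(d=1)
        count(d=0)
        -> return 2
        count(d=0)
        -> return 2
      -> return 6
      count(d=1) -> return 6  (same call as traced above)
    -> return 14
    count(d=2) -> return 14  (same call as traced above)
  -> return 30
  count(d=3) -> return 30  (same call as traced above)
-> return 62

Final answer: 62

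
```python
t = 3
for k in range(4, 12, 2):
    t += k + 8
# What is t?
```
Trace:
  t=3
  t=15, k=4
  t=29, k=6
  t=45, k=8
  t=63, k=10

Final answer: 63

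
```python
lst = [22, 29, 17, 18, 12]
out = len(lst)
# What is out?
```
Trace:
  lst=[22, 29, 17, 18, 12]
  lst=[22, 29, 17, 18, 12], out=5

Final answer: 5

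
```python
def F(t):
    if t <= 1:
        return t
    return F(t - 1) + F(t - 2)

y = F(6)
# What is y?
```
Call trace (a repeated sub-call is expanded the first time; later identical calls just restate its return value):
F(t=6)
  F(t=5)
    F(t=4)
      F(t=3)
        F(t=2)
          F(t=1)
          -> return 1
          F(t=0)
          -> return 0
        -> return 1
        F(t=1)
        -> return 1
      -> return 2
      F(t=2) -> return 1  (same call as traced above)
    -> return 3
    F(t=3) -> return 2  (same call as traced above)
  -> return 5
  F(t=4) -> return 3  (same call as traced above)
-> return 8

Final answer: 8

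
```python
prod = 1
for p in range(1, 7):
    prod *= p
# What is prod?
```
Trace:
  prod=1
  prod=1, p=1
  prod=2, p=2
  prod=6, p=3
  prod=24, p=4
  prod=120, p=5
  prod=720, p=6

Final answer: 720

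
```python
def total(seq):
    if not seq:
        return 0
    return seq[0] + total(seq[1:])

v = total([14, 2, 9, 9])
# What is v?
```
Call trace:
total(seq=[14, 2, 9, 9])
  total(seq=[2, 9, 9])
    total(seq=[9, 9])
      total(seq=[9])
        total(seq=[])
        -> return 0
      -> return 9
    -> return 18
  -> return 20
-> return 34

Final answer: 34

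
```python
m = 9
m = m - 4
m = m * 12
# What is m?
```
Trace:
  m=9
  m=5
  m=60

Final answer: 60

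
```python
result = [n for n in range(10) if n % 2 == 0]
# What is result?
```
Trace:
  n=0
  n=1
  n=2
  n=3
  n=4
  n=5
  n=6
  n=7
  n=8
  n=9
  result=[0, 2, 4, 6, 8]

Final answer: [0, 2, 4, 6, 8]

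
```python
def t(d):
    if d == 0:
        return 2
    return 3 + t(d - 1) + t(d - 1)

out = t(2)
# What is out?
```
Call trace (a repeated sub-call is expanded the first time; later identical calls just restate its return value):
t(d=2)
  t(d=1)
    t(d=0)
    -> return 2
    t(d=0)
    -> return 2
  -> return 7
  t(d=1) -> return 7  (same call as traced above)
-> return 17

Final answer: 17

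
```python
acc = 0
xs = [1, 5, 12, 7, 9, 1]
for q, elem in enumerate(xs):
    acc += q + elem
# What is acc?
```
Trace:
  acc=0
  acc=1, q=0, elem=1
  acc=7, q=1, elem=5
  acc=21, q=2, elem=12
  acc=31, q=3, elem=7
  acc=44, q=4, elem=9
  acc=50, q=5, elem=1

Final answer: 50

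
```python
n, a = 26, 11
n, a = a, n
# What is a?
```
Trace:
  n=26, a=11
  n=11, a=26

Final answer: 26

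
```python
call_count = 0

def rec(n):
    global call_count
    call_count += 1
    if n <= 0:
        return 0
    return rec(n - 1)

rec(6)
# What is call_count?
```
Call trace:
rec(n=6)
  rec(n=5)
    rec(n=4)
      rec(n=3)
        rec(n=2)
          rec(n=1)
            rec(n=0)
            -> return 0
          -> return 0
        -> return 0
      -> return 0
    -> return 0
  -> return 0
-> return 0

call_count is incremented once per call. rec is entered once for each n = 6, 5, 4, 3, 2, 1, 0 (the n <= 0 call returns without recursing), i.e. 6 + 1 calls.
call_count = 7

Final answer: 7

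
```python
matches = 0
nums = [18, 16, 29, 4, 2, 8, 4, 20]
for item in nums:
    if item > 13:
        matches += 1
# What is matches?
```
Trace:
  matches=0
  matches=1, item=18
  matches=2, item=16
  matches=3, item=29
  matches=3, item=4
  matches=3, item=2
  matches=3, item=8
  matches=3, item=4
  matches=4, item=20

Final answer: 4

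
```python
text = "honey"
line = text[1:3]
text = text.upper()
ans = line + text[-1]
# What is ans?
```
Trace:
  text='honey'
  text='honey', line='on'
  text='HONEY', line='on'
  text='HONEY', line='on', ans='onY'

Final answer: 'onY'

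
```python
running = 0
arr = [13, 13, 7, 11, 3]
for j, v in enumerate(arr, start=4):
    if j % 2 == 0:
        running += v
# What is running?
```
Trace:
  running=0
  running=13, j=4, v=13
  running=13, j=5, v=13
  running=20, j=6, v=7
  running=20, j=7, v=11
  running=23, j=8, v=3

Final answer: 23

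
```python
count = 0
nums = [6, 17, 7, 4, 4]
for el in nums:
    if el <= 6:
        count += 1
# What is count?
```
Trace:
  count=0
  count=1, el=6
  count=1, el=17
  count=1, el=7
  count=2, el=4
  count=3, el=4

Final answer: 3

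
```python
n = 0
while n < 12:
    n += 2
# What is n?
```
Trace:
  n=0
  n=2
  n=4
  n=6
  n=8
  n=10
  n=12

Final answer: 12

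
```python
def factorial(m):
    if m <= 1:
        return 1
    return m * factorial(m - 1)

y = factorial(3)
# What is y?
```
Call trace:
factorial(m=3)
  factorial(m=2)
    factorial(m=1)
    -> return 1
  -> return 2
-> return 6

Final answer: 6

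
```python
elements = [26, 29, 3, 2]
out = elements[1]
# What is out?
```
Trace:
  elements=[26, 29, 3, 2]
  elements=[26, 29, 3, 2], out=29

Final answer: 29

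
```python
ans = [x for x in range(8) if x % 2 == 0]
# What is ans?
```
Trace:
  x=0
  x=1
  x=2
  x=3
  x=4
  x=5
  x=6
  x=7
  ans=[0, 2, 4, 6]

Final answer: [0, 2, 4, 6]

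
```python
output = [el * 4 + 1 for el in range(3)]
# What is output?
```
Trace:
  el=0
  el=1
  el=2
  output=[1, 5, 9]

Final answer: [1, 5, 9]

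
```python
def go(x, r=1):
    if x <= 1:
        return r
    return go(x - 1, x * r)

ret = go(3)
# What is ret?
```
Call trace:
go(x=3, r=1)
  go(x=2, r=3)
    go(x=1, r=6)
    -> return 6
  -> return 6
-> return 6

Final answer: 6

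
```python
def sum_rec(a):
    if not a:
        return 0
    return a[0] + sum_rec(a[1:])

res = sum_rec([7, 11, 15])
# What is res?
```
Call trace:
sum_rec(a=[7, 11, 15])
  sum_rec(a=[11, 15])
    sum_rec(a=[15])
      sum_rec(a=[])
      -> return 0
    -> return 15
  -> return 26
-> return 33

Final answer: 33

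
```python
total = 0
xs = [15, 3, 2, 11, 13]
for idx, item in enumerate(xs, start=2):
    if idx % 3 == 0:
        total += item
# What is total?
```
Trace:
  total=0
  total=0, idx=2, item=15
  total=3, idx=3, item=3
  total=3, idx=4, item=2
  total=3, idx=5, item=11
  total=16, idx=6, item=13

Final answer: 16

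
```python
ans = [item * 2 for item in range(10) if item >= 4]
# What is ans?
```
Trace:
  item=0
  item=1
  item=2
  item=3
  item=4
  item=5
  item=6
  item=7
  item=8
  item=9
  ans=[8, 10, 12, 14, 16, 18]

Final answer: [8, 10, 12, 14, 16, 18]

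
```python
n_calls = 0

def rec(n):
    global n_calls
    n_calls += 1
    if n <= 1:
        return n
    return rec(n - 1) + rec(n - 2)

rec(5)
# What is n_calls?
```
Call trace (a repeated sub-call is expanded the first time; later identical calls just restate its return value):
rec(n=5)
  rec(n=4)
    rec(n=3)
      rec(n=2)
        rec(n=1)
        -> return 1
        rec(n=0)
        -> return 0
      -> return 1
      rec(n=1)
      -> return 1
    -> return 2
    rec(n=2) -> return 1  (same call as traced above)
  -> return 3
  rec(n=3) -> return 2  (same call as traced above)
-> return 5

n_calls is incremented once per call, so count the calls in each subtree. Let C(n) = number of calls made by rec(n).
C(0) = C(1) = 1 (base case, no recursion); C(n) = 1 + C(n - 1) + C(n - 2) otherwise.
C(2) = 1 + C(1) + C(0) = 1 + 1 + 1 = 3
C(3) = 1 + C(2) + C(1) = 1 + 3 + 1 = 5
C(4) = 1 + C(3) + C(2) = 1 + 5 + 3 = 9
C(5) = 1 + C(4) + C(3) = 1 + 9 + 5 = 15
n_calls = C(5) = 15

Final answer: 15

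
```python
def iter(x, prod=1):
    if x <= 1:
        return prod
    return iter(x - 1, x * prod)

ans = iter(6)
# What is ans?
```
Call trace:
iter(x=6, prod=1)
  iter(x=5, prod=6)
    iter(x=4, prod=30)
      iter(x=3, prod=120)
        iter(x=2, prod=360)
          iter(x=1, prod=720)
          -> return 720
        -> return 720
      -> return 720
    -> return 720
  -> return 720
-> return 720

Final answer: 720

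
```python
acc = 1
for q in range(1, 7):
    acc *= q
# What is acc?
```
Trace:
  acc=1
  acc=1, q=1
  acc=2, q=2
  acc=6, q=3
  acc=24, q=4
  acc=120, q=5
  acc=720, q=6

Final answer: 720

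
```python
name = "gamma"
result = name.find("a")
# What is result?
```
Trace:
  name='gamma'
  name='gamma', result=1

Final answer: 1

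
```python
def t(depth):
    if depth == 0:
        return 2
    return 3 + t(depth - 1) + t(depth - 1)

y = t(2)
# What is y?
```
Call trace (a repeated sub-call is expanded the first time; later identical calls just restate its return value):
t(depth=2)
  t(depth=1)
    t(depth=0)
    -> return 2
    t(depth=0)
    -> return 2
  -> return 7
  t(depth=1) -> return 7  (same call as traced above)
-> return 17

Final answer: 17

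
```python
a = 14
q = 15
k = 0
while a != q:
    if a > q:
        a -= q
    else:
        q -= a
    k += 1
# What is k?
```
Trace:
  a=14
  a=14, q=15
  a=14, q=15, k=0
  a=14, q=1, k=1
  a=13, q=1, k=2
  a=12, q=1, k=3
  a=11, q=1, k=4
  a=10, q=1, k=5
  a=9, q=1, k=6
  a=8, q=1, k=7
  a=7, q=1, k=8
  a=6, q=1, k=9
  a=5, q=1, k=10
  a=4, q=1, k=11
  a=3, q=1, k=12
  a=2, q=1, k=13
  a=1, q=1, k=14

Final answer: 14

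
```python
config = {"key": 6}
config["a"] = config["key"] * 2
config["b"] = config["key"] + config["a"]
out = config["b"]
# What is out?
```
Trace:
  config={'key': 6}
  config={'key': 6, 'a': 12}
  config={'key': 6, 'a': 12, 'b': 18}
  config={'key': 6, 'a': 12, 'b': 18}, out=18

Final answer: 18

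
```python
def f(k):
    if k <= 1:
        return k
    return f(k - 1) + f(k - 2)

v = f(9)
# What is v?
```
Call trace (a repeated sub-call is expanded the first time; later identical calls just restate its return value):
f(k=9)
  f(k=8)
    f(k=7)
      f(k=6)
        f(k=5)
          f(k=4)
            f(k=3)
              f(k=2)
                f(k=1)
                -> return 1
                f(k=0)
                -> return 0
              -> return 1
              f(k=1)
              -> return 1
            -> return 2
            f(k=2) -> return 1  (same call as traced above)
          -> return 3
          f(k=3) -> return 2  (same call as traced above)
        -> return 5
        f(k=4) -> return 3  (same call as traced above)
      -> return 8
      f(k=5) -> return 5  (same call as traced above)
    -> return 13
    f(k=6) -> return 8  (same call as traced above)
  -> return 21
  f(k=7) -> return 13  (same call as traced above)
-> return 34

Final answer: 34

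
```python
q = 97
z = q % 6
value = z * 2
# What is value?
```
Trace:
  q=97
  q=97, z=1
  q=97, z=1, value=2

Final answer: 2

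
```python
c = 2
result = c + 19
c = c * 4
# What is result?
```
Trace:
  c=2
  c=2, result=21
  c=8, result=21

Final answer: 21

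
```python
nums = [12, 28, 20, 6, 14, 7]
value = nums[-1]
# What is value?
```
Trace:
  nums=[12, 28, 20, 6, 14, 7]
  nums=[12, 28, 20, 6, 14, 7], value=7

Final answer: 7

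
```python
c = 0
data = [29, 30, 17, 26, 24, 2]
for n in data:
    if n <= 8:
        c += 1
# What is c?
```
Trace:
  c=0
  c=0, n=29
  c=0, n=30
  c=0, n=17
  c=0, n=26
  c=0, n=24
  c=1, n=2

Final answer: 1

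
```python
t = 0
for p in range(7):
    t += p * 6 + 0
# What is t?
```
Trace:
  t=0
  t=0, p=0
  t=6, p=1
  t=18, p=2
  t=36, p=3
  t=60, p=4
  t=90, p=5
  t=126, p=6

Final answer: 126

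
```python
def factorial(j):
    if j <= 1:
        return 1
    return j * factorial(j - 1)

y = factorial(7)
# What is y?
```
Call trace:
factorial(j=7)
  factorial(j=6)
    factorial(j=5)
      factorial(j=4)
        factorial(j=3)
          factorial(j=2)
            factorial(j=1)
            -> return 1
          -> return 2
        -> return 6
      -> return 24
    -> return 120
  -> return 720
-> return 5040

Final answer: 5040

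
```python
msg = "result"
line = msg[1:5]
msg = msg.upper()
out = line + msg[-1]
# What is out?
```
Trace:
  msg='result'
  msg='result', line='esul'
  msg='RESULT', line='esul'
  msg='RESULT', line='esul', out='esulT'

Final answer: 'esulT'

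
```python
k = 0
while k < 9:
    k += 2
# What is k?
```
Trace:
  k=0
  k=2
  k=4
  k=6
  k=8
  k=10

Final answer: 10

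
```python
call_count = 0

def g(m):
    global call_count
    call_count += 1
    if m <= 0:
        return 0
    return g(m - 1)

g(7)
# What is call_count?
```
Call trace:
g(m=7)
  g(m=6)
    g(m=5)
      g(m=4)
        g(m=3)
          g(m=2)
            g(m=1)
              g(m=0)
              -> return 0
            -> return 0
          -> return 0
        -> return 0
      -> return 0
    -> return 0
  -> return 0
-> return 0

call_count is incremented once per call. g is entered once for each m = 7, 6, 5, 4, 3, 2, 1, 0 (the m <= 0 call returns without recursing), i.e. 7 + 1 calls.
call_count = 8

Final answer: 8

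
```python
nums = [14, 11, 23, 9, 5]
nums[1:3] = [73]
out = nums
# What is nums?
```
Trace:
  nums=[14, 11, 23, 9, 5]
  nums=[14, 73, 9, 5]
  nums=[14, 73, 9, 5], out=[14, 73, 9, 5]

Final answer: [14, 73, 9, 5]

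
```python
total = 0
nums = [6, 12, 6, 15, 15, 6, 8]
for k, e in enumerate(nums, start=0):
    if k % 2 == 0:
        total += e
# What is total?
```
Trace:
  total=0
  total=6, k=0, e=6
  total=6, k=1, e=12
  total=12, k=2, e=6
  total=12, k=3, e=15
  total=27, k=4, e=15
  total=27, k=5, e=6
  total=35, k=6, e=8

Final answer: 35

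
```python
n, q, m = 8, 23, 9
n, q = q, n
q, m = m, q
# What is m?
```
Trace:
  n=8, q=23, m=9
  n=23, q=8, m=9
  n=23, q=9, m=8

Final answer: 8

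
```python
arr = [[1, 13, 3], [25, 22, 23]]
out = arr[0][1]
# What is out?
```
Trace:
  arr=[[1, 13, 3], [25, 22, 23]]
  arr=[[1, 13, 3], [25, 22, 23]], out=13

Final answer: 13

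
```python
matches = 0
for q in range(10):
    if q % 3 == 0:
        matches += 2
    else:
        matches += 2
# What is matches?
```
Trace:
  matches=0
  matches=2, q=0
  matches=4, q=1
  matches=6, q=2
  matches=8, q=3
  matches=10, q=4
  matches=12, q=5
  matches=14, q=6
  matches=16, q=7
  matches=18, q=8
  matches=20, q=9

Final answer: 20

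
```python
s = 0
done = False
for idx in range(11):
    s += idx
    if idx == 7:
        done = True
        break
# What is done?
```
Trace:
  s=0
  s=0, done=False
  s=0, done=False, idx=0
  s=1, done=False, idx=1
  s=3, done=False, idx=2
  s=6, done=False, idx=3
  s=10, done=False, idx=4
  s=15, done=False, idx=5
  s=21, done=False, idx=6
  s=28, done=True, idx=7

Final answer: True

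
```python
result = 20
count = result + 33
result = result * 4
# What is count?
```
Trace:
  result=20
  result=20, count=53
  result=80, count=53

Final answer: 53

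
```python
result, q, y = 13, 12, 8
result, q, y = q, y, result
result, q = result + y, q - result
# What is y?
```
Trace:
  result=13, q=12, y=8
  result=12, q=8, y=13
  result=25, q=-4, y=13

Final answer: 13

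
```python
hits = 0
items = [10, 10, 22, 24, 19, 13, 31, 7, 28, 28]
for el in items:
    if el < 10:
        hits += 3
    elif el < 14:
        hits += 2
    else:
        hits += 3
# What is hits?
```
Trace:
  hits=0
  hits=2, el=10
  hits=4, el=10
  hits=7, el=22
  hits=10, el=24
  hits=13, el=19
  hits=15, el=13
  hits=18, el=31
  hits=21, el=7
  hits=24, el=28
  hits=27, el=28

Final answer: 27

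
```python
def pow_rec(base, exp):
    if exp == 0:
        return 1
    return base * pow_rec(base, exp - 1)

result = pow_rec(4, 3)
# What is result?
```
Call trace:
pow_rec(base=4, exp=3)
  pow_rec(base=4, exp=2)
    pow_rec(base=4, exp=1)
      pow_rec(base=4, exp=0)
      -> return 1
    -> return 4
  -> return 16
-> return 64

Final answer: 64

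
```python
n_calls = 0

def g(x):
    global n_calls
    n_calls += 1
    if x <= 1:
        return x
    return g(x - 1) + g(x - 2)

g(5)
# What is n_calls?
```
Call trace (a repeated sub-call is expanded the first time; later identical calls just restate its return value):
g(x=5)
  g(x=4)
    g(x=3)
      g(x=2)
        g(x=1)
        -> return 1
        g(x=0)
        -> return 0
      -> return 1
      g(x=1)
      -> return 1
    -> return 2
    g(x=2) -> return 1  (same call as traced above)
  -> return 3
  g(x=3) -> return 2  (same call as traced above)
-> return 5

n_calls is incremented once per call, so count the calls in each subtree. Let C(x) = number of calls made by g(x).
C(0) = C(1) = 1 (base case, no recursion); C(x) = 1 + C(x - 1) + C(x - 2) otherwise.
C(2) = 1 + C(1) + C(0) = 1 + 1 + 1 = 3
C(3) = 1 + C(2) + C(1) = 1 + 3 + 1 = 5
C(4) = 1 + C(3) + C(2) = 1 + 5 + 3 = 9
C(5) = 1 + C(4) + C(3) = 1 + 9 + 5 = 15
n_calls = C(5) = 15

Final answer: 15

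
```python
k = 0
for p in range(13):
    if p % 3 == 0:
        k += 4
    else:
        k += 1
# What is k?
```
Trace:
  k=0
  k=4, p=0
  k=5, p=1
  k=6, p=2
  k=10, p=3
  k=11, p=4
  k=12, p=5
  k=16, p=6
  k=17, p=7
  k=18, p=8
  k=22, p=9
  k=23, p=10
  k=24, p=11
  k=28, p=12

Final answer: 28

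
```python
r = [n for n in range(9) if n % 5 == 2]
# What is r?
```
Trace:
  n=0
  n=1
  n=2
  n=3
  n=4
  n=5
  n=6
  n=7
  n=8
  r=[2, 7]

Final answer: [2, 7]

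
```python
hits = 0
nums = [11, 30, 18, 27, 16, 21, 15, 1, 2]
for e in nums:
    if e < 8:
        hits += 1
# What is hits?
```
Trace:
  hits=0
  hits=0, e=11
  hits=0, e=30
  hits=0, e=18
  hits=0, e=27
  hits=0, e=16
  hits=0, e=21
  hits=0, e=15
  hits=1, e=1
  hits=2, e=2

Final answer: 2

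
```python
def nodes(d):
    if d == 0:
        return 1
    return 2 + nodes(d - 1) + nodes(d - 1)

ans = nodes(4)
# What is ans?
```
Call trace (a repeated sub-call is expanded the first time; later identical calls just restate its return value):
nodes(d=4)
  nodes(d=3)
    nodes(d=2)
      nodes(d=1)
        nodes(d=0)
        -> return 1
        nodes(d=0)
        -> return 1
      -> return 4
      nodes(d=1) -> return 4  (same call as traced above)
    -> return 10
    nodes(d=2) -> return 10  (same call as traced above)
  -> return 22
  nodes(d=3) -> return 22  (same call as traced above)
-> return 46

Final answer: 46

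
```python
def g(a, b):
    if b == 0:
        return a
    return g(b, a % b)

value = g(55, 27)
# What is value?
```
Call trace:
g(a=55, b=27)
  g(a=27, b=1)
    g(a=1, b=0)
    -> return 1
  -> return 1
-> return 1

Final answer: 1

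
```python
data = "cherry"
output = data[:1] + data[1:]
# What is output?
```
Trace:
  data='cherry'
  data='cherry', output='cherry'

Final answer: 'cherry'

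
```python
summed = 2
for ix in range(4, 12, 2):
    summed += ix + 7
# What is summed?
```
Trace:
  summed=2
  summed=13, ix=4
  summed=26, ix=6
  summed=41, ix=8
  summed=58, ix=10

Final answer: 58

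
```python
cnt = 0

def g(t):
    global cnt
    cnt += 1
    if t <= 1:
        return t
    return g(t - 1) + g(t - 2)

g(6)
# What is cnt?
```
Call trace (a repeated sub-call is expanded the first time; later identical calls just restate its return value):
g(t=6)
  g(t=5)
    g(t=4)
      g(t=3)
        g(t=2)
          g(t=1)
          -> return 1
          g(t=0)
          -> return 0
        -> return 1
        g(t=1)
        -> return 1
      -> return 2
      g(t=2) -> return 1  (same call as traced above)
    -> return 3
    g(t=3) -> return 2  (same call as traced above)
  -> return 5
  g(t=4) -> return 3  (same call as traced above)
-> return 8

cnt is incremented once per call, so count the calls in each subtree. Let C(t) = number of calls made by g(t).
C(0) = C(1) = 1 (base case, no recursion); C(t) = 1 + C(t - 1) + C(t - 2) otherwise.
C(2) = 1 + C(1) + C(0) = 1 + 1 + 1 = 3
C(3) = 1 + C(2) + C(1) = 1 + 3 + 1 = 5
C(4) = 1 + C(3) + C(2) = 1 + 5 + 3 = 9
C(5) = 1 + C(4) + C(3) = 1 + 9 + 5 = 15
C(6) = 1 + C(5) + C(4) = 1 + 15 + 9 = 25
cnt = C(6) = 25

Final answer: 25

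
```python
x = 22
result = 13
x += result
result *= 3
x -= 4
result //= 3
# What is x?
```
Trace:
  x=22
  x=22, result=13
  x=35, result=13
  x=35, result=39
  x=31, result=39
  x=31, result=13

Final answer: 31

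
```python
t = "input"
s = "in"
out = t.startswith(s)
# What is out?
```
Trace:
  t='input'
  t='input', s='in'
  t='input', s='in', out=True

Final answer: True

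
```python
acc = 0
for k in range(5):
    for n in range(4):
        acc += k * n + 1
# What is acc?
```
Trace:
  acc=0
  acc=1, k=0, n=0
  acc=2, k=0, n=1
  acc=3, k=0, n=2
  acc=4, k=0, n=3
  acc=5, k=1, n=0
  acc=7, k=1, n=1
  acc=10, k=1, n=2
  acc=14, k=1, n=3
  acc=15, k=2, n=0
  acc=18, k=2, n=1
  acc=23, k=2, n=2
  acc=30, k=2, n=3
  acc=31, k=3, n=0
  acc=35, k=3, n=1
  acc=42, k=3, n=2
  acc=52, k=3, n=3
  acc=53, k=4, n=0
  acc=58, k=4, n=1
  acc=67, k=4, n=2
  acc=80, k=4, n=3

Final answer: 80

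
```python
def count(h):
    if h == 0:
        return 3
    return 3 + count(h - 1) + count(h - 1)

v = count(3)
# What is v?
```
Call trace (a repeated sub-call is expanded the first time; later identical calls just restate its return value):
count(h=3)
  count(h=2)
    count(h=1)
      count(h=0)
      -> return 3
      count(h=0)
      -> return 3
    -> return 9
    count(h=1) -> return 9  (same call as traced above)
  -> return 21
  count(h=2) -> return 21  (same call as traced above)
-> return 45

Final answer: 45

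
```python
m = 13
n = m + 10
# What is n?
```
Trace:
  m=13
  m=13, n=23

Final answer: 23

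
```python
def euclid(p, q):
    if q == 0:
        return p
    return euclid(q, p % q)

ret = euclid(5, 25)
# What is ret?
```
Call trace:
euclid(p=5, q=25)
  euclid(p=25, q=5)
    euclid(p=5, q=0)
    -> return 5
  -> return 5
-> return 5

Final answer: 5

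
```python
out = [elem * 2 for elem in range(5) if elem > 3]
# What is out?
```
Trace:
  elem=0
  elem=1
  elem=2
  elem=3
  elem=4
  out=[8]

Final answer: [8]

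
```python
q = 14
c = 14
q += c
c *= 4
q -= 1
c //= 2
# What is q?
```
Trace:
  q=14
  q=14, c=14
  q=28, c=14
  q=28, c=56
  q=27, c=56
  q=27, c=28

Final answer: 27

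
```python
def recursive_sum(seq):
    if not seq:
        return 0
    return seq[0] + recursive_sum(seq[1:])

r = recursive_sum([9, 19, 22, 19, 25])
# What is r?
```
Call trace:
recursive_sum(seq=[9, 19, 22, 19, 25])
  recursive_sum(seq=[19, 22, 19, 25])
    recursive_sum(seq=[22, 19, 25])
      recursive_sum(seq=[19, 25])
        recursive_sum(seq=[25])
          recursive_sum(seq=[])
          -> return 0
        -> return 25
      -> return 44
    -> return 66
  -> return 85
-> return 94

Final answer: 94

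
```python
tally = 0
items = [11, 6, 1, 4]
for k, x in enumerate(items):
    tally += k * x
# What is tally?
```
Trace:
  tally=0
  tally=0, k=0, x=11
  tally=6, k=1, x=6
  tally=8, k=2, x=1
  tally=20, k=3, x=4

Final answer: 20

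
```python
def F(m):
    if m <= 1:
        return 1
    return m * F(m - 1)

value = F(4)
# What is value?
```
Call trace:
F(m=4)
  F(m=3)
    F(m=2)
      F(m=1)
      -> return 1
    -> return 2
  -> return 6
-> return 24

Final answer: 24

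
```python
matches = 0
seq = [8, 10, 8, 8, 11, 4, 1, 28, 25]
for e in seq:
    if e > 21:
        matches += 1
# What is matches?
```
Trace:
  matches=0
  matches=0, e=8
  matches=0, e=10
  matches=0, e=8
  matches=0, e=8
  matches=0, e=11
  matches=0, e=4
  matches=0, e=1
  matches=1, e=28
  matches=2, e=25

Final answer: 2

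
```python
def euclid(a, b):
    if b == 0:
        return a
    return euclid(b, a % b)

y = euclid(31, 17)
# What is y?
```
Call trace:
euclid(a=31, b=17)
  euclid(a=17, b=14)
    euclid(a=14, b=3)
      euclid(a=3, b=2)
        euclid(a=2, b=1)
          euclid(a=1, b=0)
          -> return 1
        -> return 1
      -> return 1
    -> return 1
  -> return 1
-> return 1

Final answer: 1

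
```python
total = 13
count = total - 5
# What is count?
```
Trace:
  total=13
  total=13, count=8

Final answer: 8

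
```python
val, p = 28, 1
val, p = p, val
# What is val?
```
Trace:
  val=28, p=1
  val=1, p=28

Final answer: 1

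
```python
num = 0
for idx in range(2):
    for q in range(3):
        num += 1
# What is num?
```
Trace:
  num=0
  num=1, idx=0, q=0
  num=2, idx=0, q=1
  num=3, idx=0, q=2
  num=4, idx=1, q=0
  num=5, idx=1, q=1
  num=6, idx=1, q=2

Final answer: 6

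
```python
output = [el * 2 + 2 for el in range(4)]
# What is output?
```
Trace:
  el=0
  el=1
  el=2
  el=3
  output=[2, 4, 6, 8]

Final answer: [2, 4, 6, 8]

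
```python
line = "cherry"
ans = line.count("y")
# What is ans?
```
Trace:
  line='cherry'
  line='cherry', ans=1

Final answer: 1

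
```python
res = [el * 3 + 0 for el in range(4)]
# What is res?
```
Trace:
  el=0
  el=1
  el=2
  el=3
  res=[0, 3, 6, 9]

Final answer: [0, 3, 6, 9]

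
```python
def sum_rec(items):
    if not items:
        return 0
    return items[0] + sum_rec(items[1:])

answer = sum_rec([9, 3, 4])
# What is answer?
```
Call trace:
sum_rec(items=[9, 3, 4])
  sum_rec(items=[3, 4])
    sum_rec(items=[4])
      sum_rec(items=[])
      -> return 0
    -> return 4
  -> return 7
-> return 16

Final answer: 16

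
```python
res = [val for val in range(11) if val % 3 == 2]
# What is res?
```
Trace:
  val=0
  val=1
  val=2
  val=3
  val=4
  val=5
  val=6
  val=7
  val=8
  val=9
  val=10
  res=[2, 5, 8]

Final answer: [2, 5, 8]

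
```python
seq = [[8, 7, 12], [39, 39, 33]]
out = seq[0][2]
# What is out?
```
Trace:
  seq=[[8, 7, 12], [39, 39, 33]]
  seq=[[8, 7, 12], [39, 39, 33]], out=12

Final answer: 12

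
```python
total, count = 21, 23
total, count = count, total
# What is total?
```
Trace:
  total=21, count=23
  total=23, count=21

Final answer: 23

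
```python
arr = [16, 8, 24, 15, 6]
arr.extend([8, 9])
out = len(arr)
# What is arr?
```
Trace:
  arr=[16, 8, 24, 15, 6]
  arr=[16, 8, 24, 15, 6, 8, 9]
  arr=[16, 8, 24, 15, 6, 8, 9], out=7

Final answer: [16, 8, 24, 15, 6, 8, 9]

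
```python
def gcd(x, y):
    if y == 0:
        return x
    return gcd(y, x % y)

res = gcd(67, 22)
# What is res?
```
Call trace:
gcd(x=67, y=22)
  gcd(x=22, y=1)
    gcd(x=1, y=0)
    -> return 1
  -> return 1
-> return 1

Final answer: 1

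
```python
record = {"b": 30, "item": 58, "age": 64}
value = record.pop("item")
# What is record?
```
Trace:
  record={'b': 30, 'item': 58, 'age': 64}
  record={'b': 30, 'age': 64}, value=58

Final answer: {'b': 30, 'age': 64}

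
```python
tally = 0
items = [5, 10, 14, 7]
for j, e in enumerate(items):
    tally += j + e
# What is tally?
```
Trace:
  tally=0
  tally=5, j=0, e=5
  tally=16, j=1, e=10
  tally=32, j=2, e=14
  tally=42, j=3, e=7

Final answer: 42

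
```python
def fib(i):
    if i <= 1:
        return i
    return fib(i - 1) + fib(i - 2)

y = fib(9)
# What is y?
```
Call trace (a repeated sub-call is expanded the first time; later identical calls just restate its return value):
fib(i=9)
  fib(i=8)
    fib(i=7)
      fib(i=6)
        fib(i=5)
          fib(i=4)
            fib(i=3)
              fib(i=2)
                fib(i=1)
                -> return 1
                fib(i=0)
                -> return 0
              -> return 1
              fib(i=1)
              -> return 1
            -> return 2
            fib(i=2) -> return 1  (same call as traced above)
          -> return 3
          fib(i=3) -> return 2  (same call as traced above)
        -> return 5
        fib(i=4) -> return 3  (same call as traced above)
      -> return 8
      fib(i=5) -> return 5  (same call as traced above)
    -> return 13
    fib(i=6) -> return 8  (same call as traced above)
  -> return 21
  fib(i=7) -> return 13  (same call as traced above)
-> return 34

Final answer: 34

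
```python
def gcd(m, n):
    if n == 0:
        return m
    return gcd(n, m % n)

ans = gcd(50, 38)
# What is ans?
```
Call trace:
gcd(m=50, n=38)
  gcd(m=38, n=12)
    gcd(m=12, n=2)
      gcd(m=2, n=0)
      -> return 2
    -> return 2
  -> return 2
-> return 2

Final answer: 2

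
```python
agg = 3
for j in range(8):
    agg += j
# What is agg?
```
Trace:
  agg=3
  agg=3, j=0
  agg=4, j=1
  agg=6, j=2
  agg=9, j=3
  agg=13, j=4
  agg=18, j=5
  agg=24, j=6
  agg=31, j=7

Final answer: 31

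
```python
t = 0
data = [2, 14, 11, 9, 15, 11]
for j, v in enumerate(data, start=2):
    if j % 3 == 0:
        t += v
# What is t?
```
Trace:
  t=0
  t=0, j=2, v=2
  t=14, j=3, v=14
  t=14, j=4, v=11
  t=14, j=5, v=9
  t=29, j=6, v=15
  t=29, j=7, v=11

Final answer: 29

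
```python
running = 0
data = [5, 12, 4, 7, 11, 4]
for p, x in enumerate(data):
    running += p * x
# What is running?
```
Trace:
  running=0
  running=0, p=0, x=5
  running=12, p=1, x=12
  running=20, p=2, x=4
  running=41, p=3, x=7
  running=85, p=4, x=11
  running=105, p=5, x=4

Final answer: 105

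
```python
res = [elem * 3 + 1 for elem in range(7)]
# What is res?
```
Trace:
  elem=0
  elem=1
  elem=2
  elem=3
  elem=4
  elem=5
  elem=6
  res=[1, 4, 7, 10, 13, 16, 19]

Final answer: [1, 4, 7, 10, 13, 16, 19]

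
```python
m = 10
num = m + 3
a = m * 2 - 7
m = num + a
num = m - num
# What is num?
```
Trace:
  m=10
  m=10, num=13
  m=10, num=13, a=13
  m=26, num=13, a=13
  m=26, num=13, a=13

Final answer: 13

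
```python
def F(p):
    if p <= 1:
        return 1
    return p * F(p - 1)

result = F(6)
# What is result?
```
Call trace:
F(p=6)
  F(p=5)
    F(p=4)
      F(p=3)
        F(p=2)
          F(p=1)
          -> return 1
        -> return 2
      -> return 6
    -> return 24
  -> return 120
-> return 720

Final answer: 720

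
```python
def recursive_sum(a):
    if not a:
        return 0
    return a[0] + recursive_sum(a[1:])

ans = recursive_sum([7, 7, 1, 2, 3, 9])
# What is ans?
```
Call trace:
recursive_sum(a=[7, 7, 1, 2, 3, 9])
  recursive_sum(a=[7, 1, 2, 3, 9])
    recursive_sum(a=[1, 2, 3, 9])
      recursive_sum(a=[2, 3, 9])
        recursive_sum(a=[3, 9])
          recursive_sum(a=[9])
            recursive_sum(a=[])
            -> return 0
          -> return 9
        -> return 12
      -> return 14
    -> return 15
  -> return 22
-> return 29

Final answer: 29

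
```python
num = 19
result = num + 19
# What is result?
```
Trace:
  num=19
  num=19, result=38

Final answer: 38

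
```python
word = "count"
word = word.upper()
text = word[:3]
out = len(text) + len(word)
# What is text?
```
Trace:
  word='count'
  word='COUNT'
  word='COUNT', text='COU'
  word='COUNT', text='COU', out=8

Final answer: 'COU'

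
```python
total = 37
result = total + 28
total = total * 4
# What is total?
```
Trace:
  total=37
  total=37, result=65
  total=148, result=65

Final answer: 148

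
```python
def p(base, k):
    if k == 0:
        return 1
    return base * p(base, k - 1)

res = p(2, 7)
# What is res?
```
Call trace:
p(base=2, k=7)
  p(base=2, k=6)
    p(base=2, k=5)
      p(base=2, k=4)
        p(base=2, k=3)
          p(base=2, k=2)
            p(base=2, k=1)
              p(base=2, k=0)
              -> return 1
            -> return 2
          -> return 4
        -> return 8
      -> return 16
    -> return 32
  -> return 64
-> return 128

Final answer: 128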